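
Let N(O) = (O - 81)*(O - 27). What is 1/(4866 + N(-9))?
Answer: 1/8106 ≈ 0.00012337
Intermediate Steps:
N(O) = (-81 + O)*(-27 + O)
1/(4866 + N(-9)) = 1/(4866 + (2187 + (-9)² - 108*(-9))) = 1/(4866 + (2187 + 81 + 972)) = 1/(4866 + 3240) = 1/8106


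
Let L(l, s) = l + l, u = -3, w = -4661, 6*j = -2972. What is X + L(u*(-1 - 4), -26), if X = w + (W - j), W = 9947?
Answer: 17434/3 ≈ 5811.3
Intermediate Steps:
j = -1486/3 (j = (⅙)*(-2972) = -1486/3 ≈ -495.33)
L(l, s) = 2*l
X = 17344/3 (X = -4661 + (9947 - 1*(-1486/3)) = -4661 + (9947 + 1486/3) = -4661 + 31327/3 = 17344/3 ≈ 5781.3)
X + L(u*(-1 - 4), -26) = 17344/3 + 2*(-3*(-1 - 4)) = 17344/3 + 2*(-3*(-5)) = 17344/3 + 2*15 = 17344/3 + 30 = 17434/3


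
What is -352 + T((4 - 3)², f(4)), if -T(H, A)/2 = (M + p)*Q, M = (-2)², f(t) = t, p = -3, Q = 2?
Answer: -356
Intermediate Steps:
M = 4
T(H, A) = -4 (T(H, A) = -2*(4 - 3)*2 = -2*2 = -4)
-352 + T((4 - 3)², f(4)) = -352 - 4 = -356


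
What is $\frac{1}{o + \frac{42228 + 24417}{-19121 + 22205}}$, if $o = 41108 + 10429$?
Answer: $\frac{1028}{53002251} \approx 1.9395 \cdot 10^{-5}$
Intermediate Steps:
$o = 51537$
$\frac{1}{o + \frac{42228 + 24417}{-19121 + 22205}} = \frac{1}{51537 + \frac{42228 + 24417}{-19121 + 22205}} = \frac{1}{51537 + \frac{66645}{3084}} = \frac{1}{51537 + 66645 \cdot \frac{1}{3084}} = \frac{1}{51537 + \frac{22215}{1028}} = \frac{1}{\frac{53002251}{1028}} = \frac{1028}{53002251}$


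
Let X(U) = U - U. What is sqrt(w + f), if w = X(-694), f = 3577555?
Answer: sqrt(3577555) ≈ 1891.4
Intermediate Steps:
X(U) = 0
w = 0
sqrt(w + f) = sqrt(0 + 3577555) = sqrt(3577555)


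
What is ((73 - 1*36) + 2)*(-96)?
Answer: -3744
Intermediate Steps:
((73 - 1*36) + 2)*(-96) = ((73 - 36) + 2)*(-96) = (37 + 2)*(-96) = 39*(-96) = -3744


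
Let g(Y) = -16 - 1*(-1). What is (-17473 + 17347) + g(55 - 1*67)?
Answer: -141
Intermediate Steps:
g(Y) = -15 (g(Y) = -16 + 1 = -15)
(-17473 + 17347) + g(55 - 1*67) = (-17473 + 17347) - 15 = -126 - 15 = -141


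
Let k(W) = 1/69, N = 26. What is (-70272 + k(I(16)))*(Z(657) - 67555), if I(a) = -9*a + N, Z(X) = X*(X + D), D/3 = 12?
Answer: -1880090009182/69 ≈ -2.7248e+10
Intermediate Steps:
D = 36 (D = 3*12 = 36)
Z(X) = X*(36 + X) (Z(X) = X*(X + 36) = X*(36 + X))
I(a) = 26 - 9*a (I(a) = -9*a + 26 = 26 - 9*a)
k(W) = 1/69
(-70272 + k(I(16)))*(Z(657) - 67555) = (-70272 + 1/69)*(657*(36 + 657) - 67555) = -4848767*(657*693 - 67555)/69 = -4848767*(455301 - 67555)/69 = -4848767/69*387746 = -1880090009182/69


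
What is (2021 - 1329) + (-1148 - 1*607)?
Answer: -1063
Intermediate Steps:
(2021 - 1329) + (-1148 - 1*607) = 692 + (-1148 - 607) = 692 - 1755 = -1063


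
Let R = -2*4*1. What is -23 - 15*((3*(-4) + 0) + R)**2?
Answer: -6023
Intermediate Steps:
R = -8 (R = -8*1 = -8)
-23 - 15*((3*(-4) + 0) + R)**2 = -23 - 15*((3*(-4) + 0) - 8)**2 = -23 - 15*((-12 + 0) - 8)**2 = -23 - 15*(-12 - 8)**2 = -23 - 15*(-20)**2 = -23 - 15*400 = -23 - 6000 = -6023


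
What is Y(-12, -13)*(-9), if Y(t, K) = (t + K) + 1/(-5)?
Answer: 1134/5 ≈ 226.80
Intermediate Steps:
Y(t, K) = -1/5 + K + t (Y(t, K) = (K + t) - 1/5 = -1/5 + K + t)
Y(-12, -13)*(-9) = (-1/5 - 13 - 12)*(-9) = -126/5*(-9) = 1134/5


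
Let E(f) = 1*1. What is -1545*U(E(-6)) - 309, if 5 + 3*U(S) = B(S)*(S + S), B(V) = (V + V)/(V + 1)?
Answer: 1236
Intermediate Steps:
B(V) = 2*V/(1 + V) (B(V) = (2*V)/(1 + V) = 2*V/(1 + V))
E(f) = 1
U(S) = -5/3 + 4*S²/(3*(1 + S)) (U(S) = -5/3 + ((2*S/(1 + S))*(S + S))/3 = -5/3 + ((2*S/(1 + S))*(2*S))/3 = -5/3 + (4*S²/(1 + S))/3 = -5/3 + 4*S²/(3*(1 + S)))
-1545*U(E(-6)) - 309 = -515*(-5 - 5*1 + 4*1²)/(1 + 1) - 309 = -515*(-5 - 5 + 4*1)/2 - 309 = -515*(-5 - 5 + 4)/2 - 309 = -515*(-6)/2 - 309 = -1545*(-1) - 309 = 1545 - 309 = 1236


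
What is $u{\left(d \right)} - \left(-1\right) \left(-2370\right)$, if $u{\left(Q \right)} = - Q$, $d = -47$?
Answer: $-2323$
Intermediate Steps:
$u{\left(d \right)} - \left(-1\right) \left(-2370\right) = \left(-1\right) \left(-47\right) - \left(-1\right) \left(-2370\right) = 47 - 2370 = -2323$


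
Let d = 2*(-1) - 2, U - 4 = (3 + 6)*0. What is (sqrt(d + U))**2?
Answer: 0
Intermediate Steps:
U = 4 (U = 4 + (3 + 6)*0 = 4 + 9*0 = 4 + 0 = 4)
d = -4 (d = -2 - 2 = -4)
(sqrt(d + U))**2 = (sqrt(-4 + 4))**2 = (sqrt(0))**2 = 0**2 = 0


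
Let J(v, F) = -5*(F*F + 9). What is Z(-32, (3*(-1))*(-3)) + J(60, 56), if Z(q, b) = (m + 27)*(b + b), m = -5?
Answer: -15329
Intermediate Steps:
J(v, F) = -45 - 5*F**2 (J(v, F) = -5*(F**2 + 9) = -5*(9 + F**2) = -45 - 5*F**2)
Z(q, b) = 44*b (Z(q, b) = (-5 + 27)*(b + b) = 22*(2*b) = 44*b)
Z(-32, (3*(-1))*(-3)) + J(60, 56) = 44*((3*(-1))*(-3)) + (-45 - 5*56**2) = 44*(-3*(-3)) + (-45 - 5*3136) = 44*9 + (-45 - 15680) = 396 - 15725 = -15329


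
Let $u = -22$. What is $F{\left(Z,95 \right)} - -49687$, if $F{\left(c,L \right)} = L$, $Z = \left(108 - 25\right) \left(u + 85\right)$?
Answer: $49782$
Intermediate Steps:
$Z = 5229$ ($Z = \left(108 - 25\right) \left(-22 + 85\right) = 83 \cdot 63 = 5229$)
$F{\left(Z,95 \right)} - -49687 = 95 - -49687 = 95 + 49687 = 49782$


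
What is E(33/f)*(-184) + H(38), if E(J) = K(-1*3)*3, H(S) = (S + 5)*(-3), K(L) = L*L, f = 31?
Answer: -5097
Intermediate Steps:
K(L) = L²
H(S) = -15 - 3*S (H(S) = (5 + S)*(-3) = -15 - 3*S)
E(J) = 27 (E(J) = (-1*3)²*3 = (-3)²*3 = 9*3 = 27)
E(33/f)*(-184) + H(38) = 27*(-184) + (-15 - 3*38) = -4968 + (-15 - 114) = -4968 - 129 = -5097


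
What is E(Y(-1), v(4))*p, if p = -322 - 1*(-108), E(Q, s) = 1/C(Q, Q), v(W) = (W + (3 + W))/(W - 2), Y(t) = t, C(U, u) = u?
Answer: 214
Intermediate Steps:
v(W) = (3 + 2*W)/(-2 + W)
E(Q, s) = 1/Q
p = -214 (p = -322 + 108 = -214)
E(Y(-1), v(4))*p = -214/(-1) = -1*(-214) = 214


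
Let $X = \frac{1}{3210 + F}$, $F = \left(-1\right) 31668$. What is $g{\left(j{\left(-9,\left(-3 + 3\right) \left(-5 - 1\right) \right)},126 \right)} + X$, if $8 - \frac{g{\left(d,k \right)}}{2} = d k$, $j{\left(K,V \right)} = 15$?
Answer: $- \frac{107115913}{28458} \approx -3764.0$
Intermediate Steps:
$F = -31668$
$X = - \frac{1}{28458}$ ($X = \frac{1}{3210 - 31668} = \frac{1}{-28458} = - \frac{1}{28458} \approx -3.5139 \cdot 10^{-5}$)
$g{\left(d,k \right)} = 16 - 2 d k$
$g{\left(j{\left(-9,\left(-3 + 3\right) \left(-5 - 1\right) \right)},126 \right)} + X = \left(16 - 30 \cdot 126\right) - \frac{1}{28458} = \left(16 - 3780\right) - \frac{1}{28458} = -3764 - \frac{1}{28458} = - \frac{107115913}{28458}$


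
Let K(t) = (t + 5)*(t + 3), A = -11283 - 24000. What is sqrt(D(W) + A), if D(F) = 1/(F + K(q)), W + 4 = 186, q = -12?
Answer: I*sqrt(43221670)/35 ≈ 187.84*I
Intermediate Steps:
W = 182 (W = -4 + 186 = 182)
A = -35283
K(t) = (3 + t)*(5 + t) (K(t) = (5 + t)*(3 + t) = (3 + t)*(5 + t))
D(F) = 1/(63 + F) (D(F) = 1/(F + (15 + (-12)**2 + 8*(-12))) = 1/(F + (15 + 144 - 96)) = 1/(F + 63) = 1/(63 + F))
sqrt(D(W) + A) = sqrt(1/(63 + 182) - 35283) = sqrt(1/245 - 35283) = sqrt(-8644334/245) = I*sqrt(43221670)/35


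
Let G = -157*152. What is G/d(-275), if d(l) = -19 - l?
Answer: -2983/32 ≈ -93.219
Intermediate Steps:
G = -23864
G/d(-275) = -23864/(-19 - 1*(-275)) = -23864/(-19 + 275) = -23864/256 = -23864*1/256 = -2983/32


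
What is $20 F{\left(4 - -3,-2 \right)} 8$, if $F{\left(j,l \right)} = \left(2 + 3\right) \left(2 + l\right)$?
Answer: $0$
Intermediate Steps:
$F{\left(j,l \right)} = 10 + 5 l$ ($F{\left(j,l \right)} = 5 \left(2 + l\right) = 10 + 5 l$)
$20 F{\left(4 - -3,-2 \right)} 8 = 20 \left(10 + 5 \left(-2\right)\right) 8 = 20 \left(10 - 10\right) 8 = 20 \cdot 0 \cdot 8 = 0 \cdot 8 = 0$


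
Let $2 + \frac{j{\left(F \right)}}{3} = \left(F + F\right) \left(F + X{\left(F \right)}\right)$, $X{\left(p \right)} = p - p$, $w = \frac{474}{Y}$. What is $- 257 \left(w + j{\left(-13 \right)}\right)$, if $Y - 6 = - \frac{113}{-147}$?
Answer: $- \frac{275667966}{995} \approx -2.7705 \cdot 10^{5}$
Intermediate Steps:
$Y = \frac{995}{147}$ ($Y = 6 - \frac{113}{-147} = 6 - - \frac{113}{147} = 6 + \frac{113}{147} = \frac{995}{147} \approx 6.7687$)
$w = \frac{69678}{995}$ ($w = \frac{474}{\frac{995}{147}} = 474 \cdot \frac{147}{995} = \frac{69678}{995} \approx 70.028$)
$X{\left(p \right)} = 0$
$j{\left(F \right)} = -6 + 6 F^{2}$ ($j{\left(F \right)} = -6 + 3 \left(F + F\right) \left(F + 0\right) = -6 + 3 \cdot 2 F F = -6 + 3 \cdot 2 F^{2} = -6 + 6 F^{2}$)
$- 257 \left(w + j{\left(-13 \right)}\right) = - 257 \left(\frac{69678}{995} - \left(6 - 6 \left(-13\right)^{2}\right)\right) = - 257 \left(\frac{69678}{995} + \left(-6 + 6 \cdot 169\right)\right) = - 257 \left(\frac{69678}{995} + \left(-6 + 1014\right)\right) = - 257 \left(\frac{69678}{995} + 1008\right) = \left(-257\right) \frac{1072638}{995} = - \frac{275667966}{995}$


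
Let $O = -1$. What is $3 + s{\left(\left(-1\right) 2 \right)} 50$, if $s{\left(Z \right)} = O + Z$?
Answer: $-147$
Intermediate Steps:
$s{\left(Z \right)} = -1 + Z$
$3 + s{\left(\left(-1\right) 2 \right)} 50 = 3 + \left(-1 - 2\right) 50 = 3 - 150 = -147$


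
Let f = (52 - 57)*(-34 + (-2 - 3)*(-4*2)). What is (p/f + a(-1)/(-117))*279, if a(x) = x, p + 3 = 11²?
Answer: -71176/65 ≈ -1095.0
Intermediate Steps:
p = 118 (p = -3 + 11² = -3 + 121 = 118)
f = -30 (f = -5*(-34 - 5*(-8)) = -5*(-34 + 40) = -5*6 = -30)
(p/f + a(-1)/(-117))*279 = (118/(-30) - 1/(-117))*279 = (118*(-1/30) - 1*(-1/117))*279 = (-59/15 + 1/117)*279 = -2296/585*279 = -71176/65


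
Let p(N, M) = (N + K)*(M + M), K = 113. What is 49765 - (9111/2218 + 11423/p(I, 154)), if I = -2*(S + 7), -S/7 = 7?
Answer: 3348382046635/67289684 ≈ 49761.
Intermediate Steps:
S = -49 (S = -7*7 = -49)
I = 84 (I = -2*(-49 + 7) = -2*(-42) = 84)
p(N, M) = 2*M*(113 + N) (p(N, M) = (N + 113)*(M + M) = (113 + N)*(2*M) = 2*M*(113 + N))
49765 - (9111/2218 + 11423/p(I, 154)) = 49765 - (9111/2218 + 11423/((2*154*(113 + 84)))) = 49765 - (9111*(1/2218) + 11423/((2*154*197))) = 49765 - (9111/2218 + 11423/60676) = 49765 - 1*289077625/67289684 = 49765 - 289077625/67289684 = 3348382046635/67289684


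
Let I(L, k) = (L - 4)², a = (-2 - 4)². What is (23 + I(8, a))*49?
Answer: 1911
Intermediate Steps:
a = 36 (a = (-6)² = 36)
I(L, k) = (-4 + L)²
(23 + I(8, a))*49 = (23 + (-4 + 8)²)*49 = (23 + 4²)*49 = (23 + 16)*49 = 39*49 = 1911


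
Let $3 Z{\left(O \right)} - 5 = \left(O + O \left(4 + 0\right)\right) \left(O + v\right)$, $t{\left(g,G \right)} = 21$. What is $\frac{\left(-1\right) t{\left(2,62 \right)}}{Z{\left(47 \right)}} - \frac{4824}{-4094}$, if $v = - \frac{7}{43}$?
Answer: $\frac{378849579}{323088245} \approx 1.1726$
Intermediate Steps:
$v = - \frac{7}{43}$ ($v = \left(-7\right) \frac{1}{43} = - \frac{7}{43} \approx -0.16279$)
$Z{\left(O \right)} = \frac{5}{3} + \frac{5 O \left(- \frac{7}{43} + O\right)}{3}$ ($Z{\left(O \right)} = \frac{5}{3} + \frac{\left(O + O \left(4 + 0\right)\right) \left(O - \frac{7}{43}\right)}{3} = \frac{5}{3} + \frac{\left(O + O 4\right) \left(- \frac{7}{43} + O\right)}{3} = \frac{5}{3} + \frac{\left(O + 4 O\right) \left(- \frac{7}{43} + O\right)}{3} = \frac{5}{3} + \frac{5 O \left(- \frac{7}{43} + O\right)}{3}$)
$\frac{\left(-1\right) t{\left(2,62 \right)}}{Z{\left(47 \right)}} - \frac{4824}{-4094} = \frac{\left(-1\right) 21}{\frac{5}{3} - \frac{1645}{129} + \frac{5 \cdot 47^{2}}{3}} - \frac{4824}{-4094} = - \frac{21}{\frac{5}{3} - \frac{1645}{129} + \frac{5}{3} \cdot 2209} - - \frac{2412}{2047} = - \frac{21}{\frac{5}{3} - \frac{1645}{129} + \frac{11045}{3}} + \frac{2412}{2047} = - \frac{21}{\frac{157835}{43}} + \frac{2412}{2047} = \left(-21\right) \frac{43}{157835} + \frac{2412}{2047} = - \frac{903}{157835} + \frac{2412}{2047} = \frac{378849579}{323088245}$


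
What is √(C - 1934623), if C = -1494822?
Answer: I*√3429445 ≈ 1851.9*I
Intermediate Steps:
√(C - 1934623) = √(-1494822 - 1934623) = √(-3429445) = I*√3429445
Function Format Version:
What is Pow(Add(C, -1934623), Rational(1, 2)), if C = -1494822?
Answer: Mul(I, Pow(3429445, Rational(1, 2))) ≈ Mul(1851.9, I)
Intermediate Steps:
Pow(Add(C, -1934623), Rational(1, 2)) = Pow(Add(-1494822, -1934623), Rational(1, 2)) = Pow(-3429445, Rational(1, 2)) = Mul(I, Pow(3429445, Rational(1, 2)))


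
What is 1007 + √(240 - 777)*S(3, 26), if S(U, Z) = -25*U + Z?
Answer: 1007 - 49*I*√537 ≈ 1007.0 - 1135.5*I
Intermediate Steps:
S(U, Z) = Z - 25*U
1007 + √(240 - 777)*S(3, 26) = 1007 + √(240 - 777)*(26 - 25*3) = 1007 + √(-537)*(26 - 75) = 1007 + (I*√537)*(-49) = 1007 - 49*I*√537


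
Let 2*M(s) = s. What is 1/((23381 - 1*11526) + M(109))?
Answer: 2/23819 ≈ 8.3967e-5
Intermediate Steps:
M(s) = s/2
1/((23381 - 1*11526) + M(109)) = 1/((23381 - 1*11526) + (½)*109) = 1/((23381 - 11526) + 109/2) = 1/(11855 + 109/2) = 1/(23819/2) = 2/23819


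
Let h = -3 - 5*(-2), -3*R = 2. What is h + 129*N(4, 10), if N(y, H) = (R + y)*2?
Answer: 867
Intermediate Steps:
R = -⅔ (R = -⅓*2 = -⅔ ≈ -0.66667)
N(y, H) = -4/3 + 2*y (N(y, H) = (-⅔ + y)*2 = -4/3 + 2*y)
h = 7 (h = -3 + 10 = 7)
h + 129*N(4, 10) = 7 + 129*(-4/3 + 2*4) = 7 + 129*(-4/3 + 8) = 7 + 129*(20/3) = 7 + 860 = 867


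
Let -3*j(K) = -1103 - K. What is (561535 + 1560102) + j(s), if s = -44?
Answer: 2121990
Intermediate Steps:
j(K) = 1103/3 + K/3 (j(K) = -(-1103 - K)/3 = 1103/3 + K/3)
(561535 + 1560102) + j(s) = (561535 + 1560102) + (1103/3 + (⅓)*(-44)) = 2121637 + (1103/3 - 44/3) = 2121637 + 353 = 2121990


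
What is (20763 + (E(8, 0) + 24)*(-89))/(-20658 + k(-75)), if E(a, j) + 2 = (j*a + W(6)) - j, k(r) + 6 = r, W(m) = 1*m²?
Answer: -15601/20739 ≈ -0.75225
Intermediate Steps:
W(m) = m²
k(r) = -6 + r
E(a, j) = 34 - j + a*j (E(a, j) = -2 + ((j*a + 6²) - j) = -2 + ((a*j + 36) - j) = -2 + ((36 + a*j) - j) = -2 + (36 - j + a*j) = 34 - j + a*j)
(20763 + (E(8, 0) + 24)*(-89))/(-20658 + k(-75)) = (20763 + ((34 - 1*0 + 8*0) + 24)*(-89))/(-20658 + (-6 - 75)) = (20763 + ((34 + 0 + 0) + 24)*(-89))/(-20658 - 81) = (20763 + (34 + 24)*(-89))/(-20739) = (20763 + 58*(-89))*(-1/20739) = (20763 - 5162)*(-1/20739) = 15601*(-1/20739) = -15601/20739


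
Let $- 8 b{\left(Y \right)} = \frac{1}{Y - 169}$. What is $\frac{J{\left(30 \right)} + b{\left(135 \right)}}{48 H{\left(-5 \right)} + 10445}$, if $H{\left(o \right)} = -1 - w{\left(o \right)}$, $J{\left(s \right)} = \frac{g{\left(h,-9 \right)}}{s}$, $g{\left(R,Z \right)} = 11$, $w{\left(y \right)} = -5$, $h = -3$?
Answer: $\frac{1511}{43398960} \approx 3.4817 \cdot 10^{-5}$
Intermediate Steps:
$b{\left(Y \right)} = - \frac{1}{8 \left(-169 + Y\right)}$ ($b{\left(Y \right)} = - \frac{1}{8 \left(Y - 169\right)} = - \frac{1}{8 \left(-169 + Y\right)}$)
$J{\left(s \right)} = \frac{11}{s}$
$H{\left(o \right)} = 4$ ($H{\left(o \right)} = -1 - -5 = -1 + 5 = 4$)
$\frac{J{\left(30 \right)} + b{\left(135 \right)}}{48 H{\left(-5 \right)} + 10445} = \frac{\frac{11}{30} - \frac{1}{-1352 + 8 \cdot 135}}{48 \cdot 4 + 10445} = \frac{11 \cdot \frac{1}{30} - \frac{1}{-1352 + 1080}}{192 + 10445} = \frac{\frac{11}{30} - \frac{1}{-272}}{10637} = \left(\frac{11}{30} - - \frac{1}{272}\right) \frac{1}{10637} = \left(\frac{11}{30} + \frac{1}{272}\right) \frac{1}{10637} = \frac{1511}{4080} \cdot \frac{1}{10637} = \frac{1511}{43398960}$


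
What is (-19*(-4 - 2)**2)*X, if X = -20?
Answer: 13680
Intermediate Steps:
(-19*(-4 - 2)**2)*X = -19*(-4 - 2)**2*(-20) = -19*(-6)**2*(-20) = -19*36*(-20) = -684*(-20) = 13680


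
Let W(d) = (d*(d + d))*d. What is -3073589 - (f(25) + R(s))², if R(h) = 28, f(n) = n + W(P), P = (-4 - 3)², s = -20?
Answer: -55393166790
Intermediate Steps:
P = 49 (P = (-7)² = 49)
W(d) = 2*d³ (W(d) = (d*(2*d))*d = (2*d²)*d = 2*d³)
f(n) = 235298 + n (f(n) = n + 2*49³ = n + 2*117649 = n + 235298 = 235298 + n)
-3073589 - (f(25) + R(s))² = -3073589 - ((235298 + 25) + 28)² = -3073589 - (235323 + 28)² = -3073589 - 1*235351² = -3073589 - 1*55390093201 = -3073589 - 55390093201 = -55393166790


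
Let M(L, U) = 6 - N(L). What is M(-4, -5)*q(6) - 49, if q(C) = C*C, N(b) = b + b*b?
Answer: -265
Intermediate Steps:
N(b) = b + b**2
q(C) = C**2
M(L, U) = 6 - L*(1 + L)
M(-4, -5)*q(6) - 49 = (6 - 1*(-4)*(1 - 4))*6**2 - 49 = (6 - 1*(-4)*(-3))*36 - 49 = (6 - 12)*36 - 49 = -6*36 - 49 = -216 - 49 = -265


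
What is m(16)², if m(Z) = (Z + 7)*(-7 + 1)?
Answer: 19044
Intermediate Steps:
m(Z) = -42 - 6*Z (m(Z) = (7 + Z)*(-6) = -42 - 6*Z)
m(16)² = (-42 - 6*16)² = (-42 - 96)² = (-138)² = 19044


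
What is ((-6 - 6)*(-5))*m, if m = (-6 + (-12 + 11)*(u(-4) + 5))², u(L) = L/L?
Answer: 8640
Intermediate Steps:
u(L) = 1
m = 144 (m = (-6 + (-12 + 11)*(1 + 5))² = (-6 - 1*6)² = (-6 - 6)² = (-12)² = 144)
((-6 - 6)*(-5))*m = ((-6 - 6)*(-5))*144 = -12*(-5)*144 = 60*144 = 8640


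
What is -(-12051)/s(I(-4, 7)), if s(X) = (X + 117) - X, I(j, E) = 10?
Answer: 103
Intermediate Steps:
s(X) = 117 (s(X) = (117 + X) - X = 117)
-(-12051)/s(I(-4, 7)) = -(-12051)/117 = -3*(-103/3) = 103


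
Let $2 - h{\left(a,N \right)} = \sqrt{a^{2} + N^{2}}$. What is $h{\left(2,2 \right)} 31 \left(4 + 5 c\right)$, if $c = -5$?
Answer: $-1302 + 1302 \sqrt{2} \approx 539.31$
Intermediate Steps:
$h{\left(a,N \right)} = 2 - \sqrt{N^{2} + a^{2}}$ ($h{\left(a,N \right)} = 2 - \sqrt{a^{2} + N^{2}} = 2 - \sqrt{N^{2} + a^{2}}$)
$h{\left(2,2 \right)} 31 \left(4 + 5 c\right) = \left(2 - \sqrt{2^{2} + 2^{2}}\right) 31 \left(4 + 5 \left(-5\right)\right) = \left(2 - \sqrt{4 + 4}\right) 31 \left(4 - 25\right) = \left(2 - \sqrt{8}\right) 31 \left(-21\right) = \left(2 - 2 \sqrt{2}\right) 31 \left(-21\right) = \left(62 - 62 \sqrt{2}\right) \left(-21\right) = -1302 + 1302 \sqrt{2}$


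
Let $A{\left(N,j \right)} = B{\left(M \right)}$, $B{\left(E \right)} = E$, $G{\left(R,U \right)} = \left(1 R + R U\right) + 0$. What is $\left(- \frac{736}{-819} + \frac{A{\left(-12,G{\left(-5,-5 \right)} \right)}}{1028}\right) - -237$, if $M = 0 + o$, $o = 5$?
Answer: $\frac{200298587}{841932} \approx 237.9$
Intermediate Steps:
$G{\left(R,U \right)} = R + R U$ ($G{\left(R,U \right)} = \left(R + R U\right) + 0 = R + R U$)
$M = 5$ ($M = 0 + 5 = 5$)
$A{\left(N,j \right)} = 5$
$\left(- \frac{736}{-819} + \frac{A{\left(-12,G{\left(-5,-5 \right)} \right)}}{1028}\right) - -237 = \left(- \frac{736}{-819} + \frac{5}{1028}\right) - -237 = \left(\left(-736\right) \left(- \frac{1}{819}\right) + 5 \cdot \frac{1}{1028}\right) + 237 = \left(\frac{736}{819} + \frac{5}{1028}\right) + 237 = \frac{760703}{841932} + 237 = \frac{200298587}{841932}$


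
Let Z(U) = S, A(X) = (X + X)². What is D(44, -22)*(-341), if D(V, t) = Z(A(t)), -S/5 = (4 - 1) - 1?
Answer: 3410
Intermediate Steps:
A(X) = 4*X² (A(X) = (2*X)² = 4*X²)
S = -10 (S = -5*((4 - 1) - 1) = -5*(3 - 1) = -5*2 = -10)
Z(U) = -10
D(V, t) = -10
D(44, -22)*(-341) = -10*(-341) = 3410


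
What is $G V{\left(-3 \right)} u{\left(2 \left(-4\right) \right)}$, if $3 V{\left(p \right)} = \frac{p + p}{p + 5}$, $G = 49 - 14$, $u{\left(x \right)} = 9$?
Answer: $-315$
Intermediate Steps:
$G = 35$
$V{\left(p \right)} = \frac{2 p}{3 \left(5 + p\right)}$ ($V{\left(p \right)} = \frac{\left(p + p\right) \frac{1}{p + 5}}{3} = \frac{2 p \frac{1}{5 + p}}{3} = \frac{2 p}{3 \left(5 + p\right)}$)
$G V{\left(-3 \right)} u{\left(2 \left(-4\right) \right)} = 35 \cdot \frac{2}{3} \left(-3\right) \frac{1}{5 - 3} \cdot 9 = 35 \cdot \frac{2}{3} \left(-3\right) \frac{1}{2} \cdot 9 = 35 \left(-1\right) 9 = \left(-35\right) 9 = -315$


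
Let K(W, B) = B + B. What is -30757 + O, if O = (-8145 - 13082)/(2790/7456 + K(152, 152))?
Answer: -34979317455/1134707 ≈ -30827.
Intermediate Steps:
K(W, B) = 2*B
O = -79134256/1134707 (O = (-8145 - 13082)/(2790/7456 + 2*152) = -21227/(2790*(1/7456) + 304) = -21227/(1395/3728 + 304) = -21227/1134707/3728 = -21227*3728/1134707 = -79134256/1134707 ≈ -69.740)
-30757 + O = -30757 - 79134256/1134707 = -34979317455/1134707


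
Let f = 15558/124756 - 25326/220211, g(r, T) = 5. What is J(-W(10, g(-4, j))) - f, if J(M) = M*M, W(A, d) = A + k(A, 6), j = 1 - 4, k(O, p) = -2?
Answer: 878991356371/13736321758 ≈ 63.990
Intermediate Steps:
j = -3
W(A, d) = -2 + A (W(A, d) = A - 2 = -2 + A)
J(M) = M²
f = 133236141/13736321758 (f = 15558*(1/124756) - 25326*1/220211 = 7779/62378 - 25326/220211 = 133236141/13736321758 ≈ 0.0096996)
J(-W(10, g(-4, j))) - f = (-(-2 + 10))² - 1*133236141/13736321758 = (-1*8)² - 133236141/13736321758 = (-8)² - 133236141/13736321758 = 64 - 133236141/13736321758 = 878991356371/13736321758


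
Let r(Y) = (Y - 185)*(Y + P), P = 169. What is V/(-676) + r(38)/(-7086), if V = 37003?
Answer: -40272209/798356 ≈ -50.444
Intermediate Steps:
r(Y) = (-185 + Y)*(169 + Y) (r(Y) = (Y - 185)*(Y + 169) = (-185 + Y)*(169 + Y))
V/(-676) + r(38)/(-7086) = 37003/(-676) + (-31265 + 38² - 16*38)/(-7086) = 37003*(-1/676) + (-31265 + 1444 - 608)*(-1/7086) = -37003/676 - 30429*(-1/7086) = -37003/676 + 10143/2362 = -40272209/798356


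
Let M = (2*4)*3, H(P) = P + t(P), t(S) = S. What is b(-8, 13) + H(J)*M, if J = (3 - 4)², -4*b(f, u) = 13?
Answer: 179/4 ≈ 44.750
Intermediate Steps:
b(f, u) = -13/4 (b(f, u) = -¼*13 = -13/4)
J = 1 (J = (-1)² = 1)
H(P) = 2*P (H(P) = P + P = 2*P)
M = 24 (M = 8*3 = 24)
b(-8, 13) + H(J)*M = -13/4 + (2*1)*24 = -13/4 + 2*24 = -13/4 + 48 = 179/4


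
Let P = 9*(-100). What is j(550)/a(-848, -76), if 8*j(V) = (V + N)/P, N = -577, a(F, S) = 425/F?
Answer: -159/21250 ≈ -0.0074823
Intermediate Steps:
P = -900
j(V) = 577/7200 - V/7200 (j(V) = ((V - 577)/(-900))/8 = ((-577 + V)*(-1/900))/8 = (577/900 - V/900)/8 = 577/7200 - V/7200)
j(550)/a(-848, -76) = (577/7200 - 1/7200*550)/((425/(-848))) = (577/7200 - 11/144)/((425*(-1/848))) = 3/(800*(-425/848)) = (3/800)*(-848/425) = -159/21250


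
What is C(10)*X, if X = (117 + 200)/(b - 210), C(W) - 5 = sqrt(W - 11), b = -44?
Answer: -1585/254 - 317*I/254 ≈ -6.2402 - 1.248*I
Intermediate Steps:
C(W) = 5 + sqrt(-11 + W) (C(W) = 5 + sqrt(W - 11) = 5 + sqrt(-11 + W))
X = -317/254 (X = (117 + 200)/(-44 - 210) = 317/(-254) = 317*(-1/254) = -317/254 ≈ -1.2480)
C(10)*X = (5 + sqrt(-11 + 10))*(-317/254) = (5 + sqrt(-1))*(-317/254) = (5 + I)*(-317/254) = -1585/254 - 317*I/254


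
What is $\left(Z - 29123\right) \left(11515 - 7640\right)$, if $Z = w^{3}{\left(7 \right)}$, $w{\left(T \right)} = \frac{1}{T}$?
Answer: $- \frac{38708103500}{343} \approx -1.1285 \cdot 10^{8}$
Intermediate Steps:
$Z = \frac{1}{343}$ ($Z = \left(\frac{1}{7}\right)^{3} = \frac{1}{343} \approx 0.0029155$)
$\left(Z - 29123\right) \left(11515 - 7640\right) = \left(\frac{1}{343} - 29123\right) \left(11515 - 7640\right) = - \frac{9989188 \left(11515 + \left(-18068 + 10428\right)\right)}{343} = - \frac{9989188 \left(11515 - 7640\right)}{343} = \left(- \frac{9989188}{343}\right) 3875 = - \frac{38708103500}{343}$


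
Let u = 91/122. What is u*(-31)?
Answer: -2821/122 ≈ -23.123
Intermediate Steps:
u = 91/122 (u = 91*(1/122) = 91/122 ≈ 0.74590)
u*(-31) = (91/122)*(-31) = -2821/122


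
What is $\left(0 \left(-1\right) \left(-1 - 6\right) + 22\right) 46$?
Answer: $1012$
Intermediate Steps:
$\left(0 \left(-1\right) \left(-1 - 6\right) + 22\right) 46 = \left(0 \left(-1 - 6\right) + 22\right) 46 = \left(0 \left(-7\right) + 22\right) 46 = \left(0 + 22\right) 46 = 22 \cdot 46 = 1012$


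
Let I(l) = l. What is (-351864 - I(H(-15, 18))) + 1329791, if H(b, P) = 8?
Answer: 977919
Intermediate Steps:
(-351864 - I(H(-15, 18))) + 1329791 = (-351864 - 1*8) + 1329791 = (-351864 - 8) + 1329791 = -351872 + 1329791 = 977919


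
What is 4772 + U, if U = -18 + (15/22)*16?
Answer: 52414/11 ≈ 4764.9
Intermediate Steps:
U = -78/11 (U = -18 + (15*(1/22))*16 = -18 + (15/22)*16 = -18 + 120/11 = -78/11 ≈ -7.0909)
4772 + U = 4772 - 78/11 = 52414/11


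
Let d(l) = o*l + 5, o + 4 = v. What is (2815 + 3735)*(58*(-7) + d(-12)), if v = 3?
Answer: -2547950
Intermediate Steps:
o = -1 (o = -4 + 3 = -1)
d(l) = 5 - l (d(l) = -l + 5 = 5 - l)
(2815 + 3735)*(58*(-7) + d(-12)) = (2815 + 3735)*(58*(-7) + (5 - 1*(-12))) = 6550*(-406 + (5 + 12)) = 6550*(-406 + 17) = 6550*(-389) = -2547950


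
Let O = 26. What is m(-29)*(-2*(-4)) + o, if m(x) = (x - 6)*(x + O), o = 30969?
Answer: 31809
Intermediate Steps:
m(x) = (-6 + x)*(26 + x) (m(x) = (x - 6)*(x + 26) = (-6 + x)*(26 + x))
m(-29)*(-2*(-4)) + o = (-156 + (-29)**2 + 20*(-29))*(-2*(-4)) + 30969 = (-156 + 841 - 580)*8 + 30969 = 105*8 + 30969 = 840 + 30969 = 31809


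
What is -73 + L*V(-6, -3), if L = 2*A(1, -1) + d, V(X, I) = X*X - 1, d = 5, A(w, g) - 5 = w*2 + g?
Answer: 522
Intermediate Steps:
A(w, g) = 5 + g + 2*w (A(w, g) = 5 + (w*2 + g) = 5 + (2*w + g) = 5 + (g + 2*w) = 5 + g + 2*w)
V(X, I) = -1 + X² (V(X, I) = X² - 1 = -1 + X²)
L = 17 (L = 2*(5 - 1 + 2*1) + 5 = 2*(5 - 1 + 2) + 5 = 2*6 + 5 = 12 + 5 = 17)
-73 + L*V(-6, -3) = -73 + 17*(-1 + (-6)²) = -73 + 17*(-1 + 36) = -73 + 17*35 = -73 + 595 = 522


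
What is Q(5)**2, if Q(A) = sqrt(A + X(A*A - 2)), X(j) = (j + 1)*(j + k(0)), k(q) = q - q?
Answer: 557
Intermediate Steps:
k(q) = 0
X(j) = j*(1 + j) (X(j) = (j + 1)*(j + 0) = (1 + j)*j = j*(1 + j))
Q(A) = sqrt(A + (-1 + A**2)*(-2 + A**2)) (Q(A) = sqrt(A + (A*A - 2)*(1 + (A*A - 2))) = sqrt(A + (A**2 - 2)*(1 + (A**2 - 2))) = sqrt(A + (-2 + A**2)*(1 + (-2 + A**2))) = sqrt(A + (-2 + A**2)*(-1 + A**2)) = sqrt(A + (-1 + A**2)*(-2 + A**2)))
Q(5)**2 = (sqrt(2 + 5 + 5**4 - 3*5**2))**2 = (sqrt(2 + 5 + 625 - 3*25))**2 = (sqrt(2 + 5 + 625 - 75))**2 = (sqrt(557))**2 = 557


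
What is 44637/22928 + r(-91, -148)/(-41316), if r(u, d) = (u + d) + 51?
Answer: 462133189/236823312 ≈ 1.9514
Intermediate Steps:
r(u, d) = 51 + d + u (r(u, d) = (d + u) + 51 = 51 + d + u)
44637/22928 + r(-91, -148)/(-41316) = 44637/22928 + (51 - 148 - 91)/(-41316) = 44637*(1/22928) - 188*(-1/41316) = 44637/22928 + 47/10329 = 462133189/236823312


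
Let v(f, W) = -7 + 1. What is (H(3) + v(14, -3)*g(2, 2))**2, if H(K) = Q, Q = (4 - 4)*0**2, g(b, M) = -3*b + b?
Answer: 576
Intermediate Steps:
v(f, W) = -6
g(b, M) = -2*b
Q = 0 (Q = 0*0 = 0)
H(K) = 0
(H(3) + v(14, -3)*g(2, 2))**2 = (0 - (-12)*2)**2 = (0 - 6*(-4))**2 = (0 + 24)**2 = 24**2 = 576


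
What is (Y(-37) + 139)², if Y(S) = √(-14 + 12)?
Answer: (139 + I*√2)² ≈ 19319.0 + 393.2*I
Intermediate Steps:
Y(S) = I*√2 (Y(S) = √(-2) = I*√2)
(Y(-37) + 139)² = (I*√2 + 139)² = (139 + I*√2)²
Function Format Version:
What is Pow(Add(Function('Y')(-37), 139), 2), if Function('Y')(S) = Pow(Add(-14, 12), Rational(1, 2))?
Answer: Pow(Add(139, Mul(I, Pow(2, Rational(1, 2)))), 2) ≈ Add(19319., Mul(393.2, I))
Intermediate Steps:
Function('Y')(S) = Mul(I, Pow(2, Rational(1, 2))) (Function('Y')(S) = Pow(-2, Rational(1, 2)) = Mul(I, Pow(2, Rational(1, 2))))
Pow(Add(Function('Y')(-37), 139), 2) = Pow(Add(Mul(I, Pow(2, Rational(1, 2))), 139), 2) = Pow(Add(139, Mul(I, Pow(2, Rational(1, 2)))), 2)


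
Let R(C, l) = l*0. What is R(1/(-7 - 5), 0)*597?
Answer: 0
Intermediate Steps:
R(C, l) = 0
R(1/(-7 - 5), 0)*597 = 0*597 = 0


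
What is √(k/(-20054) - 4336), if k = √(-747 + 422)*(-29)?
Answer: √(-1743778403776 + 2907830*I*√13)/20054 ≈ 0.00019795 + 65.848*I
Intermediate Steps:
k = -145*I*√13 (k = √(-325)*(-29) = (5*I*√13)*(-29) = -145*I*√13 ≈ -522.8*I)
√(k/(-20054) - 4336) = √(-145*I*√13/(-20054) - 4336) = √(-145*I*√13*(-1/20054) - 4336) = √(145*I*√13/20054 - 4336) = √(-4336 + 145*I*√13/20054)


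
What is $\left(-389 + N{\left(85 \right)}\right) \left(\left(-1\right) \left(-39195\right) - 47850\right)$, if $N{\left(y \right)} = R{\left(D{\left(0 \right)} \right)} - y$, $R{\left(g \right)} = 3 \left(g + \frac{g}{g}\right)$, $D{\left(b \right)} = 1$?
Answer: $4050540$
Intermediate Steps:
$R{\left(g \right)} = 3 + 3 g$ ($R{\left(g \right)} = 3 \left(g + 1\right) = 3 \left(1 + g\right) = 3 + 3 g$)
$N{\left(y \right)} = 6 - y$ ($N{\left(y \right)} = \left(3 + 3 \cdot 1\right) - y = \left(3 + 3\right) - y = 6 - y$)
$\left(-389 + N{\left(85 \right)}\right) \left(\left(-1\right) \left(-39195\right) - 47850\right) = \left(-389 + \left(6 - 85\right)\right) \left(\left(-1\right) \left(-39195\right) - 47850\right) = \left(-389 + \left(6 - 85\right)\right) \left(39195 - 47850\right) = \left(-389 - 79\right) \left(-8655\right) = \left(-468\right) \left(-8655\right) = 4050540$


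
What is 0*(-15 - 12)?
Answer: 0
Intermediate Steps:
0*(-15 - 12) = 0*(-27) = 0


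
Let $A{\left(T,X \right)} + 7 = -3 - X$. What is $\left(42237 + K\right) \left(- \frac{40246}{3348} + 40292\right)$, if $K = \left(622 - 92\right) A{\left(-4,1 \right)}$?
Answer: $\frac{2454876134795}{1674} \approx 1.4665 \cdot 10^{9}$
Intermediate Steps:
$A{\left(T,X \right)} = -10 - X$ ($A{\left(T,X \right)} = -7 - \left(3 + X\right) = -10 - X$)
$K = -5830$ ($K = \left(622 - 92\right) \left(-10 - 1\right) = 530 \left(-10 - 1\right) = 530 \left(-11\right) = -5830$)
$\left(42237 + K\right) \left(- \frac{40246}{3348} + 40292\right) = \left(42237 - 5830\right) \left(- \frac{40246}{3348} + 40292\right) = 36407 \left(\left(-40246\right) \frac{1}{3348} + 40292\right) = 36407 \left(- \frac{20123}{1674} + 40292\right) = 36407 \cdot \frac{67428685}{1674} = \frac{2454876134795}{1674}$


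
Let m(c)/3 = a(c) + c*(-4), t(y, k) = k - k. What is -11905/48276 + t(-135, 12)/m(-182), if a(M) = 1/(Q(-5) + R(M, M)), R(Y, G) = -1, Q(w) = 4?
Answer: -11905/48276 ≈ -0.24660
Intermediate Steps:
t(y, k) = 0
a(M) = 1/3 (a(M) = 1/(4 - 1) = 1/3)
m(c) = 1 - 12*c (m(c) = 3*(1/3 + c*(-4)) = 3*(1/3 - 4*c) = 1 - 12*c)
-11905/48276 + t(-135, 12)/m(-182) = -11905/48276 + 0/(1 - 12*(-182)) = -11905*1/48276 + 0/(1 + 2184) = -11905/48276 + 0/2185 = -11905/48276 + 0*(1/2185) = -11905/48276 + 0 = -11905/48276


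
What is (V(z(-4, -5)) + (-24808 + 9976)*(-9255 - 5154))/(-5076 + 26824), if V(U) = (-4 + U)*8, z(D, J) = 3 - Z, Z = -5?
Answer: 53428580/5437 ≈ 9826.8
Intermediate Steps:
z(D, J) = 8 (z(D, J) = 3 - 1*(-5) = 3 + 5 = 8)
V(U) = -32 + 8*U
(V(z(-4, -5)) + (-24808 + 9976)*(-9255 - 5154))/(-5076 + 26824) = ((-32 + 8*8) + (-24808 + 9976)*(-9255 - 5154))/(-5076 + 26824) = ((-32 + 64) - 14832*(-14409))/21748 = (32 + 213714288)*(1/21748) = 213714320*(1/21748) = 53428580/5437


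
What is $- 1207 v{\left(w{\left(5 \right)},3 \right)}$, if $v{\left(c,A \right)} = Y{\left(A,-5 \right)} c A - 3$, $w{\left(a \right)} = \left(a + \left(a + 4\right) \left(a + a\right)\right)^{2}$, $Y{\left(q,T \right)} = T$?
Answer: $163401246$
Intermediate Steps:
$w{\left(a \right)} = \left(a + 2 a \left(4 + a\right)\right)^{2}$ ($w{\left(a \right)} = \left(a + \left(4 + a\right) 2 a\right)^{2} = \left(a + 2 a \left(4 + a\right)\right)^{2}$)
$v{\left(c,A \right)} = -3 - 5 A c$ ($v{\left(c,A \right)} = - 5 c A - 3 = - 5 A c - 3 = -3 - 5 A c$)
$- 1207 v{\left(w{\left(5 \right)},3 \right)} = - 1207 \left(-3 - 15 \cdot 5^{2} \left(9 + 2 \cdot 5\right)^{2}\right) = - 1207 \left(-3 - 15 \cdot 25 \left(9 + 10\right)^{2}\right) = - 1207 \left(-3 - 15 \cdot 25 \cdot 19^{2}\right) = - 1207 \left(-3 - 15 \cdot 25 \cdot 361\right) = - 1207 \left(-3 - 15 \cdot 9025\right) = - 1207 \left(-3 - 135375\right) = \left(-1207\right) \left(-135378\right) = 163401246$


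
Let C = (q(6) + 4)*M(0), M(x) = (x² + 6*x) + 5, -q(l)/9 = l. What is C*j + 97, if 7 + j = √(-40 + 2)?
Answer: 1847 - 250*I*√38 ≈ 1847.0 - 1541.1*I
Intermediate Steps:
q(l) = -9*l
j = -7 + I*√38 (j = -7 + √(-40 + 2) = -7 + √(-38) = -7 + I*√38 ≈ -7.0 + 6.1644*I)
M(x) = 5 + x² + 6*x
C = -250 (C = (-9*6 + 4)*(5 + 0² + 6*0) = (-54 + 4)*(5 + 0 + 0) = -50*5 = -250)
C*j + 97 = -250*(-7 + I*√38) + 97 = (1750 - 250*I*√38) + 97 = 1847 - 250*I*√38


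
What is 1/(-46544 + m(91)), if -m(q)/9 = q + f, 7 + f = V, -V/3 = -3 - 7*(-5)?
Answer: -1/46436 ≈ -2.1535e-5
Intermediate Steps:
V = -96 (V = -3*(-3 - 7*(-5)) = -3*(-3 + 35) = -3*32 = -96)
f = -103 (f = -7 - 96 = -103)
m(q) = 927 - 9*q (m(q) = -9*(q - 103) = -9*(-103 + q) = 927 - 9*q)
1/(-46544 + m(91)) = 1/(-46544 + (927 - 9*91)) = 1/(-46544 + (927 - 819)) = 1/(-46544 + 108) = 1/(-46436) = -1/46436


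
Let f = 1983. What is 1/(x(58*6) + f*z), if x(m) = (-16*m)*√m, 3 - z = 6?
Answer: 661/1194835839 - 3712*√87/3584507517 ≈ -9.1059e-6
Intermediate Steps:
z = -3 (z = 3 - 1*6 = 3 - 6 = -3)
x(m) = -16*m^(3/2)
1/(x(58*6) + f*z) = 1/(-16*696*√87 + 1983*(-3)) = 1/(-11136*√87 - 5949) = 1/(-5949 - 11136*√87)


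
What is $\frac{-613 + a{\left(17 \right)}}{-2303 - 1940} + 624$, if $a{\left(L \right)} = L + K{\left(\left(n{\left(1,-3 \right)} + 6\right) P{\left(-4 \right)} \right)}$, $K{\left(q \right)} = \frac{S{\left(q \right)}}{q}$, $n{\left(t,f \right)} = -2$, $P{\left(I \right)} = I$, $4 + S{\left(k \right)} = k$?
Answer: $\frac{10592907}{16972} \approx 624.14$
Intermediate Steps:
$S{\left(k \right)} = -4 + k$
$K{\left(q \right)} = \frac{-4 + q}{q}$
$a{\left(L \right)} = \frac{5}{4} + L$ ($a{\left(L \right)} = L + \frac{-4 + \left(-2 + 6\right) \left(-4\right)}{\left(-2 + 6\right) \left(-4\right)} = L + \frac{-4 + 4 \left(-4\right)}{4 \left(-4\right)} = L + \frac{-4 - 16}{-16} = L - - \frac{5}{4} = L + \frac{5}{4} = \frac{5}{4} + L$)
$\frac{-613 + a{\left(17 \right)}}{-2303 - 1940} + 624 = \frac{-613 + \left(\frac{5}{4} + 17\right)}{-2303 - 1940} + 624 = \frac{-613 + \frac{73}{4}}{-4243} + 624 = \left(- \frac{2379}{4}\right) \left(- \frac{1}{4243}\right) + 624 = \frac{2379}{16972} + 624 = \frac{10592907}{16972}$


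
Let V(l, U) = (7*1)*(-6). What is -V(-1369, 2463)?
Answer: 42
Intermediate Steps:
V(l, U) = -42 (V(l, U) = 7*(-6) = -42)
-V(-1369, 2463) = -1*(-42) = 42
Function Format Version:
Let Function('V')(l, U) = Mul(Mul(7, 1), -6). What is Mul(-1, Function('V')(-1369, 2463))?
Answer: 42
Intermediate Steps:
Function('V')(l, U) = -42 (Function('V')(l, U) = Mul(7, -6) = -42)
Mul(-1, Function('V')(-1369, 2463)) = Mul(-1, -42) = 42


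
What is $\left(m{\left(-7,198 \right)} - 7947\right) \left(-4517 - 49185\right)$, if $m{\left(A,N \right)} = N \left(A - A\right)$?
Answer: $426769794$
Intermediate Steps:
$m{\left(A,N \right)} = 0$ ($m{\left(A,N \right)} = N 0 = 0$)
$\left(m{\left(-7,198 \right)} - 7947\right) \left(-4517 - 49185\right) = \left(0 - 7947\right) \left(-4517 - 49185\right) = \left(-7947\right) \left(-53702\right) = 426769794$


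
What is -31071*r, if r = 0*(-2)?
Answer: 0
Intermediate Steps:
r = 0
-31071*r = -31071*0 = 0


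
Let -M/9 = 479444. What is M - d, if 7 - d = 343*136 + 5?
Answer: -4268350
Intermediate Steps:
d = -46646 (d = 7 - (343*136 + 5) = 7 - (46648 + 5) = 7 - 1*46653 = 7 - 46653 = -46646)
M = -4314996 (M = -9*479444 = -4314996)
M - d = -4314996 - 1*(-46646) = -4314996 + 46646 = -4268350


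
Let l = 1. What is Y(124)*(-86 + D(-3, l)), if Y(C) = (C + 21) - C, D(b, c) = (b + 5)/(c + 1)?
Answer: -1785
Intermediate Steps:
D(b, c) = (5 + b)/(1 + c)
Y(C) = 21 (Y(C) = (21 + C) - C = 21)
Y(124)*(-86 + D(-3, l)) = 21*(-86 + (5 - 3)/(1 + 1)) = 21*(-86 + 2/2) = 21*(-86 + (½)*2) = 21*(-86 + 1) = 21*(-85) = -1785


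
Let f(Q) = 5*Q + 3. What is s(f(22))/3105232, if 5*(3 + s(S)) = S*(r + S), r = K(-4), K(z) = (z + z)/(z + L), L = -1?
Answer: 32337/38815400 ≈ 0.00083310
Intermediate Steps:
K(z) = 2*z/(-1 + z) (K(z) = (z + z)/(z - 1) = (2*z)/(-1 + z) = 2*z/(-1 + z))
f(Q) = 3 + 5*Q
r = 8/5 (r = 2*(-4)/(-1 - 4) = 2*(-4)/(-5) = 2*(-4)*(-⅕) = 8/5 ≈ 1.6000)
s(S) = -3 + S*(8/5 + S)/5 (s(S) = -3 + (S*(8/5 + S))/5 = -3 + S*(8/5 + S)/5)
s(f(22))/3105232 = (-3 + (3 + 5*22)²/5 + 8*(3 + 5*22)/25)/3105232 = (-3 + (3 + 110)²/5 + 8*(3 + 110)/25)*(1/3105232) = (-3 + (⅕)*113² + (8/25)*113)*(1/3105232) = (-3 + (⅕)*12769 + 904/25)*(1/3105232) = (-3 + 12769/5 + 904/25)*(1/3105232) = (64674/25)*(1/3105232) = 32337/38815400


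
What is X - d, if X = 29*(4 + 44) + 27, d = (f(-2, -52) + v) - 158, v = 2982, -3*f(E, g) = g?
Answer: -4267/3 ≈ -1422.3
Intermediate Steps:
f(E, g) = -g/3
d = 8524/3 (d = (-⅓*(-52) + 2982) - 158 = (52/3 + 2982) - 158 = 8998/3 - 158 = 8524/3 ≈ 2841.3)
X = 1419 (X = 29*48 + 27 = 1392 + 27 = 1419)
X - d = 1419 - 1*8524/3 = 1419 - 8524/3 = -4267/3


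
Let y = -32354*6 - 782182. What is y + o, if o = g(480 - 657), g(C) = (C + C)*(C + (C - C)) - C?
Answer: -913471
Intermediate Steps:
g(C) = -C + 2*C² (g(C) = (2*C)*(C + 0) - C = (2*C)*C - C = 2*C² - C = -C + 2*C²)
o = 62835 (o = (480 - 657)*(-1 + 2*(480 - 657)) = -177*(-1 + 2*(-177)) = -177*(-1 - 354) = -177*(-355) = 62835)
y = -976306 (y = -194124 - 782182 = -976306)
y + o = -976306 + 62835 = -913471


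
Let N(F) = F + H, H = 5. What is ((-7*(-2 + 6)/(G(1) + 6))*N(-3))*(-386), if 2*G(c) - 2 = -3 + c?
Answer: 10808/3 ≈ 3602.7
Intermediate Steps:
G(c) = -½ + c/2 (G(c) = 1 + (-3 + c)/2 = 1 + (-3/2 + c/2) = -½ + c/2)
N(F) = 5 + F (N(F) = F + 5 = 5 + F)
((-7*(-2 + 6)/(G(1) + 6))*N(-3))*(-386) = ((-7*(-2 + 6)/((-½ + (½)*1) + 6))*(5 - 3))*(-386) = (-28/((-½ + ½) + 6)*2)*(-386) = (-28/(0 + 6)*2)*(-386) = (-28/6*2)*(-386) = (-7*⅔*2)*(-386) = -14/3*2*(-386) = -28/3*(-386) = 10808/3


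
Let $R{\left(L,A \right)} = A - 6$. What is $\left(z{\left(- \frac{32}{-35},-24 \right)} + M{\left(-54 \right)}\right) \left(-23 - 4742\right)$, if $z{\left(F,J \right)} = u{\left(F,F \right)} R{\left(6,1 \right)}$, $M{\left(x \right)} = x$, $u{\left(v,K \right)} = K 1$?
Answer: $\frac{1953650}{7} \approx 2.7909 \cdot 10^{5}$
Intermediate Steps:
$u{\left(v,K \right)} = K$
$R{\left(L,A \right)} = -6 + A$ ($R{\left(L,A \right)} = A - 6 = -6 + A$)
$z{\left(F,J \right)} = - 5 F$ ($z{\left(F,J \right)} = F \left(-6 + 1\right) = F \left(-5\right) = - 5 F$)
$\left(z{\left(- \frac{32}{-35},-24 \right)} + M{\left(-54 \right)}\right) \left(-23 - 4742\right) = \left(- 5 \left(- \frac{32}{-35}\right) - 54\right) \left(-23 - 4742\right) = \left(- 5 \left(\left(-32\right) \left(- \frac{1}{35}\right)\right) - 54\right) \left(-4765\right) = \left(\left(-5\right) \frac{32}{35} - 54\right) \left(-4765\right) = \left(- \frac{32}{7} - 54\right) \left(-4765\right) = \left(- \frac{410}{7}\right) \left(-4765\right) = \frac{1953650}{7}$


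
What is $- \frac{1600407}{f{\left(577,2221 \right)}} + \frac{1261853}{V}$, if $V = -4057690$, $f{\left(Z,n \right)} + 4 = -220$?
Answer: $\frac{463833773197}{64923040} \approx 7144.4$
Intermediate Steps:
$f{\left(Z,n \right)} = -224$ ($f{\left(Z,n \right)} = -4 - 220 = -224$)
$- \frac{1600407}{f{\left(577,2221 \right)}} + \frac{1261853}{V} = - \frac{1600407}{-224} + \frac{1261853}{-4057690} = \left(-1600407\right) \left(- \frac{1}{224}\right) + 1261853 \left(- \frac{1}{4057690}\right) = \frac{1600407}{224} - \frac{1261853}{4057690} = \frac{463833773197}{64923040}$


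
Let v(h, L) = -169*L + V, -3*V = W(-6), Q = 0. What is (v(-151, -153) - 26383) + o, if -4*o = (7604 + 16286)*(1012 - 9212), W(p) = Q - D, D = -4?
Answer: 146921918/3 ≈ 4.8974e+7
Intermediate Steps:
W(p) = 4 (W(p) = 0 - 1*(-4) = 0 + 4 = 4)
V = -4/3 (V = -⅓*4 = -4/3 ≈ -1.3333)
v(h, L) = -4/3 - 169*L (v(h, L) = -169*L - 4/3 = -4/3 - 169*L)
o = 48974500 (o = -(7604 + 16286)*(1012 - 9212)/4 = -11945*(-8200)/2 = -¼*(-195898000) = 48974500)
(v(-151, -153) - 26383) + o = ((-4/3 - 169*(-153)) - 26383) + 48974500 = ((-4/3 + 25857) - 26383) + 48974500 = (77567/3 - 26383) + 48974500 = -1582/3 + 48974500 = 146921918/3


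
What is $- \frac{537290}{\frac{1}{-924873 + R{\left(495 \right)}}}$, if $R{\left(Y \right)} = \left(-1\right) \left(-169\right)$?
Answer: $496834212160$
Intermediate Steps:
$R{\left(Y \right)} = 169$
$- \frac{537290}{\frac{1}{-924873 + R{\left(495 \right)}}} = - \frac{537290}{\frac{1}{-924873 + 169}} = - \frac{537290}{\frac{1}{-924704}} = - \frac{537290}{- \frac{1}{924704}} = \left(-537290\right) \left(-924704\right) = 496834212160$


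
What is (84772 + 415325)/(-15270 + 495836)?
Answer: 500097/480566 ≈ 1.0406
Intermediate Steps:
(84772 + 415325)/(-15270 + 495836) = 500097/480566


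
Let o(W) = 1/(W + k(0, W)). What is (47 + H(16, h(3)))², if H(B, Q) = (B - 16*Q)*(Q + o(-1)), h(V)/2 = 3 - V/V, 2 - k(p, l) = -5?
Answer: 23409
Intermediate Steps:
k(p, l) = 7 (k(p, l) = 2 - 1*(-5) = 2 + 5 = 7)
h(V) = 4 (h(V) = 2*(3 - V/V) = 2*(3 - 1*1) = 2*(3 - 1) = 2*2 = 4)
o(W) = 1/(7 + W) (o(W) = 1/(W + 7) = 1/(7 + W))
H(B, Q) = (⅙ + Q)*(B - 16*Q) (H(B, Q) = (B - 16*Q)*(Q + 1/(7 - 1)) = (B - 16*Q)*(Q + 1/6) = (B - 16*Q)*(Q + ⅙) = (B - 16*Q)*(⅙ + Q) = (⅙ + Q)*(B - 16*Q))
(47 + H(16, h(3)))² = (47 + (-16*4² - 8/3*4 + (⅙)*16 + 16*4))² = (47 + (-16*16 - 32/3 + 8/3 + 64))² = (47 + (-256 - 32/3 + 8/3 + 64))² = (47 - 200)² = (-153)² = 23409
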